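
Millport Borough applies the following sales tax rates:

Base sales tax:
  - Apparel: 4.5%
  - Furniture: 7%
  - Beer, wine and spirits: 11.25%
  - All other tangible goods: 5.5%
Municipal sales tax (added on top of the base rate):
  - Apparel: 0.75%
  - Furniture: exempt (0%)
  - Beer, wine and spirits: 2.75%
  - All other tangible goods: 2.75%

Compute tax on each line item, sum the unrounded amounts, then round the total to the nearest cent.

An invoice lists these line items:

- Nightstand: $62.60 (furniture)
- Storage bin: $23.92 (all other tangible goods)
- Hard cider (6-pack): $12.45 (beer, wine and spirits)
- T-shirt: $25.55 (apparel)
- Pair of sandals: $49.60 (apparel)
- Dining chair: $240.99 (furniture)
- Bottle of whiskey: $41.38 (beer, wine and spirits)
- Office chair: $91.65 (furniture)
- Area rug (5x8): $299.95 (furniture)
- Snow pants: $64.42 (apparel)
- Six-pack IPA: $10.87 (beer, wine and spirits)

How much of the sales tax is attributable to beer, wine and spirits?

Hard cider (6-pack) $12.45: beer, wine and spirits → 11.25% + 2.75% municipal = 14% → $1.743
Bottle of whiskey $41.38: beer, wine and spirits → 11.25% + 2.75% municipal = 14% → $5.7932
Six-pack IPA $10.87: beer, wine and spirits → 11.25% + 2.75% municipal = 14% → $1.5218
Tax on beer, wine and spirits: unrounded sum = $9.058 → $9.06

$9.06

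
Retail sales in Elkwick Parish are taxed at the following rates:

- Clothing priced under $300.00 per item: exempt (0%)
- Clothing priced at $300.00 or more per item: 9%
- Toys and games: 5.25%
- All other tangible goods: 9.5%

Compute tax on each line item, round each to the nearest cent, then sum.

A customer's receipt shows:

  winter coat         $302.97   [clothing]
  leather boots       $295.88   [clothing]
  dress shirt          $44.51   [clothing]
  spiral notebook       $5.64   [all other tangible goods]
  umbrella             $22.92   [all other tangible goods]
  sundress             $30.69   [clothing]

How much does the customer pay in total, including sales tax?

$732.60

Winter coat $302.97: clothing, $300.00 or more → 9% → $27.27
Leather boots $295.88: clothing, under $300.00 → 0% → $0.00
Dress shirt $44.51: clothing, under $300.00 → 0% → $0.00
Spiral notebook $5.64: all other tangible goods → 9.5% → $0.54
Umbrella $22.92: all other tangible goods → 9.5% → $2.18
Sundress $30.69: clothing, under $300.00 → 0% → $0.00
Subtotal = $702.61; tax = $29.99; total due = $732.60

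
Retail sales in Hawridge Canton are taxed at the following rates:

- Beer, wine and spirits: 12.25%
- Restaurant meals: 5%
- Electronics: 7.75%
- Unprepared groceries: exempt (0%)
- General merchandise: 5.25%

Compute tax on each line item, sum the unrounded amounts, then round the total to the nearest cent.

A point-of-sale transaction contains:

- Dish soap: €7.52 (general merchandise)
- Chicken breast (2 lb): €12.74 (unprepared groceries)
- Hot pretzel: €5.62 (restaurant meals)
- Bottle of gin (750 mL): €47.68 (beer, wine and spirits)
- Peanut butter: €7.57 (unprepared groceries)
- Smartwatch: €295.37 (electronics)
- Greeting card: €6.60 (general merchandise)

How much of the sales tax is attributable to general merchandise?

Dish soap €7.52: general merchandise → 5.25% → €0.3948
Greeting card €6.60: general merchandise → 5.25% → €0.3465
Tax on general merchandise: unrounded sum = €0.7413 → €0.74

€0.74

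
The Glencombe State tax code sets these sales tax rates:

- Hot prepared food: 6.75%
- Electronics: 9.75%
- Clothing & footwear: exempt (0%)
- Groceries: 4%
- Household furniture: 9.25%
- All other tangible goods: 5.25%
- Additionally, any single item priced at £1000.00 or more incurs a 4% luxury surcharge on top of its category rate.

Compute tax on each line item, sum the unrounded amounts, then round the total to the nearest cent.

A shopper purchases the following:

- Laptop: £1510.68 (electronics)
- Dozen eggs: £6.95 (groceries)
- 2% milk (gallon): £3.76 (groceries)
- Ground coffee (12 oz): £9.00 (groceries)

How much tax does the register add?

£208.51

Laptop £1510.68: electronics → 9.75% + 4% surcharge = 13.75% → £207.7185
Dozen eggs £6.95: groceries → 4% → £0.278
2% milk (gallon) £3.76: groceries → 4% → £0.1504
Ground coffee (12 oz) £9.00: groceries → 4% → £0.36
Unrounded tax sum = £208.5069 → £208.51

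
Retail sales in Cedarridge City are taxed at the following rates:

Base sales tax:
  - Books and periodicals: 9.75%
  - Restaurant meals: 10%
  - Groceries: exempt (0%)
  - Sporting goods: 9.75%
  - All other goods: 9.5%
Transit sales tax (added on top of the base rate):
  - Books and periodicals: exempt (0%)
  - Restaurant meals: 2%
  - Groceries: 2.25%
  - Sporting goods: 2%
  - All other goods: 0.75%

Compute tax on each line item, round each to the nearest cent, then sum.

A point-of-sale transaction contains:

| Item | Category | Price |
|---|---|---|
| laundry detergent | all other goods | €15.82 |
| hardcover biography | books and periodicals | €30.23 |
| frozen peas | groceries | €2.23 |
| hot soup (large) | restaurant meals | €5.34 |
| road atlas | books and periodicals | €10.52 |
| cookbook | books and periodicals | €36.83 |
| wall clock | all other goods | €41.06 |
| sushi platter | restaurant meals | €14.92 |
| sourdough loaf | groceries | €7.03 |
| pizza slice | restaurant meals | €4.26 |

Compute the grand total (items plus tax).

€184.79

Laundry detergent €15.82: all other goods → 9.5% + 0.75% transit = 10.25% → €1.62
Hardcover biography €30.23: books and periodicals → 9.75% + 0% transit = 9.75% → €2.95
Frozen peas €2.23: groceries → 0% + 2.25% transit = 2.25% → €0.05
Hot soup (large) €5.34: restaurant meals → 10% + 2% transit = 12% → €0.64
Road atlas €10.52: books and periodicals → 9.75% + 0% transit = 9.75% → €1.03
Cookbook €36.83: books and periodicals → 9.75% + 0% transit = 9.75% → €3.59
Wall clock €41.06: all other goods → 9.5% + 0.75% transit = 10.25% → €4.21
Sushi platter €14.92: restaurant meals → 10% + 2% transit = 12% → €1.79
Sourdough loaf €7.03: groceries → 0% + 2.25% transit = 2.25% → €0.16
Pizza slice €4.26: restaurant meals → 10% + 2% transit = 12% → €0.51
Subtotal = €168.24; tax = €16.55; total due = €184.79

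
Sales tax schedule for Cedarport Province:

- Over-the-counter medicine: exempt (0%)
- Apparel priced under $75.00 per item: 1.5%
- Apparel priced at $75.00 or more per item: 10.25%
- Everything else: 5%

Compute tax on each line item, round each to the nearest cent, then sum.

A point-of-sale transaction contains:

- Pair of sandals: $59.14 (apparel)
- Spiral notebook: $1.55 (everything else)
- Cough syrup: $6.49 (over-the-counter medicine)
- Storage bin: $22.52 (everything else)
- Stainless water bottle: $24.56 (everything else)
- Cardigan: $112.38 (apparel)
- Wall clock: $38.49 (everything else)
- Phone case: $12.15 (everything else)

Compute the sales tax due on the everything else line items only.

$4.97

Spiral notebook $1.55: everything else → 5% → $0.08
Storage bin $22.52: everything else → 5% → $1.13
Stainless water bottle $24.56: everything else → 5% → $1.23
Wall clock $38.49: everything else → 5% → $1.92
Phone case $12.15: everything else → 5% → $0.61
Tax on everything else = $0.08 + $1.13 + $1.23 + $1.92 + $0.61 = $4.97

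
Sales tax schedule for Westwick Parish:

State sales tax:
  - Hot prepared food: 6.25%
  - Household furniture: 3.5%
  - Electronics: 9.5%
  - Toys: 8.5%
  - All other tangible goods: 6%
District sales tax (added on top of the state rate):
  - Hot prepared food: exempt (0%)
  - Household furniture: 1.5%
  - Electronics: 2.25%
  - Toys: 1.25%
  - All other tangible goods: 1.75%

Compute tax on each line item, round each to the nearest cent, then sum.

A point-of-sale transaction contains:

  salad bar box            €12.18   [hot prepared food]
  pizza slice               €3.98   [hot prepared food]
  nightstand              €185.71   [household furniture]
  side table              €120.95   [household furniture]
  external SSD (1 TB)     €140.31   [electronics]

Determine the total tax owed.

Salad bar box €12.18: hot prepared food → 6.25% + 0% district = 6.25% → €0.76
Pizza slice €3.98: hot prepared food → 6.25% + 0% district = 6.25% → €0.25
Nightstand €185.71: household furniture → 3.5% + 1.5% district = 5% → €9.29
Side table €120.95: household furniture → 3.5% + 1.5% district = 5% → €6.05
External SSD (1 TB) €140.31: electronics → 9.5% + 2.25% district = 11.75% → €16.49
Total tax = €0.76 + €0.25 + €9.29 + €6.05 + €16.49 = €32.84

€32.84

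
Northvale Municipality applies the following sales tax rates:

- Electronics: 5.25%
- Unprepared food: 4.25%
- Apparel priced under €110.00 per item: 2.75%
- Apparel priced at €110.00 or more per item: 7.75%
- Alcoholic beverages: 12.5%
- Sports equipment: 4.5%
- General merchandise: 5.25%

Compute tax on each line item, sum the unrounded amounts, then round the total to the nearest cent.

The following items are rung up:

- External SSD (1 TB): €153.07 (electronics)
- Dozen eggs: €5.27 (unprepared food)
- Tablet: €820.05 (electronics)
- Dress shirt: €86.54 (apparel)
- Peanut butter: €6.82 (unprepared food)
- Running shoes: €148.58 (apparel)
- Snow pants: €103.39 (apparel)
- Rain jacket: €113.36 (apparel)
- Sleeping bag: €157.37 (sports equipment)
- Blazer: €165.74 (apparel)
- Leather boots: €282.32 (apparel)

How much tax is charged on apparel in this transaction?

€60.25

Dress shirt €86.54: apparel, under €110.00 → 2.75% → €2.37985
Running shoes €148.58: apparel, €110.00 or more → 7.75% → €11.51495
Snow pants €103.39: apparel, under €110.00 → 2.75% → €2.843225
Rain jacket €113.36: apparel, €110.00 or more → 7.75% → €8.7854
Blazer €165.74: apparel, €110.00 or more → 7.75% → €12.84485
Leather boots €282.32: apparel, €110.00 or more → 7.75% → €21.8798
Tax on apparel: unrounded sum = €60.248075 → €60.25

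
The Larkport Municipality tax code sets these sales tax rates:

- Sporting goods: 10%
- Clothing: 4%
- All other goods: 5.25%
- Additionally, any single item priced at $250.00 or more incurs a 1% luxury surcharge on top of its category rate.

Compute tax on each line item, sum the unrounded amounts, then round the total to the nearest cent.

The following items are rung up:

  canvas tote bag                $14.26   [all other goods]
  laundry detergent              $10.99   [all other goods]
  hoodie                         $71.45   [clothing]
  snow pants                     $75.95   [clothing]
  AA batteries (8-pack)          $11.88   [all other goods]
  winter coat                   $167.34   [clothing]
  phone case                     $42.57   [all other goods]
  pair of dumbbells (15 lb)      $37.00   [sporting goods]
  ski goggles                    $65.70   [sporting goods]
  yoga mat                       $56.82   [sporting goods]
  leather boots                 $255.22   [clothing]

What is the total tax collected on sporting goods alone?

Pair of dumbbells (15 lb) $37.00: sporting goods → 10% → $3.70
Ski goggles $65.70: sporting goods → 10% → $6.57
Yoga mat $56.82: sporting goods → 10% → $5.682
Tax on sporting goods: unrounded sum = $15.952 → $15.95

$15.95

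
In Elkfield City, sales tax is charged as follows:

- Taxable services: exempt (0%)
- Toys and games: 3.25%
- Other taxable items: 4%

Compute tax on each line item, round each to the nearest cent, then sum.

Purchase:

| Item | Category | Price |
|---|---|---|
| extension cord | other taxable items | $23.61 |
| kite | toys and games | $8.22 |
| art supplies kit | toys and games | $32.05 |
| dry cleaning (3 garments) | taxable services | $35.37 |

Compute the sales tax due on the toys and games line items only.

$1.31

Kite $8.22: toys and games → 3.25% → $0.27
Art supplies kit $32.05: toys and games → 3.25% → $1.04
Tax on toys and games = $0.27 + $1.04 = $1.31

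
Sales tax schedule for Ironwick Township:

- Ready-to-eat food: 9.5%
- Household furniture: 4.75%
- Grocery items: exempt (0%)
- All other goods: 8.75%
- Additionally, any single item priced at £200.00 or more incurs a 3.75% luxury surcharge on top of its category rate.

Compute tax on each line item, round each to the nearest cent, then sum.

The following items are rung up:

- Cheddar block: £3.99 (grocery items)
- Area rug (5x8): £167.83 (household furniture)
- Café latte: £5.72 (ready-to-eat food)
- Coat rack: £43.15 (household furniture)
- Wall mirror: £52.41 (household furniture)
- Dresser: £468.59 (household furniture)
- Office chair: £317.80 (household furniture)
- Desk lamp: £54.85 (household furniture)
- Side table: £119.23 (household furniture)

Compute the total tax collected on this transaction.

Cheddar block £3.99: grocery items → 0% → £0.00
Area rug (5x8) £167.83: household furniture → 4.75% → £7.97
Café latte £5.72: ready-to-eat food → 9.5% → £0.54
Coat rack £43.15: household furniture → 4.75% → £2.05
Wall mirror £52.41: household furniture → 4.75% → £2.49
Dresser £468.59: household furniture → 4.75% + 3.75% surcharge = 8.5% → £39.83
Office chair £317.80: household furniture → 4.75% + 3.75% surcharge = 8.5% → £27.01
Desk lamp £54.85: household furniture → 4.75% → £2.61
Side table £119.23: household furniture → 4.75% → £5.66
Total tax = £7.97 + £0.54 + £2.05 + £2.49 + £39.83 + £27.01 + £2.61 + £5.66 = £88.16

£88.16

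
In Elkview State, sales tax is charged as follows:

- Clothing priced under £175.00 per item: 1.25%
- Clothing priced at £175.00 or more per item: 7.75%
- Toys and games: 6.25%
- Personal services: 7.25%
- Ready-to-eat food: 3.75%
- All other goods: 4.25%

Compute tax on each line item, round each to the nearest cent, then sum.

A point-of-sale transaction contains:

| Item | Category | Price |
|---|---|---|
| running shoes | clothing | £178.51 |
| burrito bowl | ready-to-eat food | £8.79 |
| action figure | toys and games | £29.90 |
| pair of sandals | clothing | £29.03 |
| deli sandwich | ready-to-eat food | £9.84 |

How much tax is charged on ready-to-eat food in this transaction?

£0.70

Burrito bowl £8.79: ready-to-eat food → 3.75% → £0.33
Deli sandwich £9.84: ready-to-eat food → 3.75% → £0.37
Tax on ready-to-eat food = £0.33 + £0.37 = £0.70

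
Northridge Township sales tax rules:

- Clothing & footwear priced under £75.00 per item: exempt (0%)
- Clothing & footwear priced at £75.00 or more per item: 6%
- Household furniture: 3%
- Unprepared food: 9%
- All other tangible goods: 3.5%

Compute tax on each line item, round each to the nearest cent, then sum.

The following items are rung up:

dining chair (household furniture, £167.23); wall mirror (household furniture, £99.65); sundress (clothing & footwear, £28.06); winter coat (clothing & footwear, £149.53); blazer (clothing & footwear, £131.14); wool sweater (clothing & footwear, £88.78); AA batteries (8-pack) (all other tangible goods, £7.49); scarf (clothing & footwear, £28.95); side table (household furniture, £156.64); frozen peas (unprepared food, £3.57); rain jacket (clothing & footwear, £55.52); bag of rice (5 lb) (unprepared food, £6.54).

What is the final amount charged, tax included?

£959.15

Dining chair £167.23: household furniture → 3% → £5.02
Wall mirror £99.65: household furniture → 3% → £2.99
Sundress £28.06: clothing & footwear, under £75.00 → 0% → £0.00
Winter coat £149.53: clothing & footwear, £75.00 or more → 6% → £8.97
Blazer £131.14: clothing & footwear, £75.00 or more → 6% → £7.87
Wool sweater £88.78: clothing & footwear, £75.00 or more → 6% → £5.33
AA batteries (8-pack) £7.49: all other tangible goods → 3.5% → £0.26
Scarf £28.95: clothing & footwear, under £75.00 → 0% → £0.00
Side table £156.64: household furniture → 3% → £4.70
Frozen peas £3.57: unprepared food → 9% → £0.32
Rain jacket £55.52: clothing & footwear, under £75.00 → 0% → £0.00
Bag of rice (5 lb) £6.54: unprepared food → 9% → £0.59
Subtotal = £923.10; tax = £36.05; total due = £959.15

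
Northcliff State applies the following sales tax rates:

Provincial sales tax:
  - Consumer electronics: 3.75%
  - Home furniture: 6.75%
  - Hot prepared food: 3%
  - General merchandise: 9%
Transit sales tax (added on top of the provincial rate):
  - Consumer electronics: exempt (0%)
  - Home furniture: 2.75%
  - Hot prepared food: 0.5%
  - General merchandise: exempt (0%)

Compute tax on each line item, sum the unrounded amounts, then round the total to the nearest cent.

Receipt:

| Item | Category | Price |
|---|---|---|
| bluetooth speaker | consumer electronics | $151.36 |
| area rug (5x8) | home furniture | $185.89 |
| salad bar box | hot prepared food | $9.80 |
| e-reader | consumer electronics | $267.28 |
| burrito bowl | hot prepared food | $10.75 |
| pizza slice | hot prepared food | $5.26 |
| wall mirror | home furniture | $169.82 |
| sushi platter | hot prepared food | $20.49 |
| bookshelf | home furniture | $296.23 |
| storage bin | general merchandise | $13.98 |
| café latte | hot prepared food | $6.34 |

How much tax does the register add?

$80.73

Bluetooth speaker $151.36: consumer electronics → 3.75% + 0% transit = 3.75% → $5.676
Area rug (5x8) $185.89: home furniture → 6.75% + 2.75% transit = 9.5% → $17.65955
Salad bar box $9.80: hot prepared food → 3% + 0.5% transit = 3.5% → $0.343
E-reader $267.28: consumer electronics → 3.75% + 0% transit = 3.75% → $10.023
Burrito bowl $10.75: hot prepared food → 3% + 0.5% transit = 3.5% → $0.37625
Pizza slice $5.26: hot prepared food → 3% + 0.5% transit = 3.5% → $0.1841
Wall mirror $169.82: home furniture → 6.75% + 2.75% transit = 9.5% → $16.1329
Sushi platter $20.49: hot prepared food → 3% + 0.5% transit = 3.5% → $0.71715
Bookshelf $296.23: home furniture → 6.75% + 2.75% transit = 9.5% → $28.14185
Storage bin $13.98: general merchandise → 9% + 0% transit = 9% → $1.2582
Café latte $6.34: hot prepared food → 3% + 0.5% transit = 3.5% → $0.2219
Unrounded tax sum = $80.7339 → $80.73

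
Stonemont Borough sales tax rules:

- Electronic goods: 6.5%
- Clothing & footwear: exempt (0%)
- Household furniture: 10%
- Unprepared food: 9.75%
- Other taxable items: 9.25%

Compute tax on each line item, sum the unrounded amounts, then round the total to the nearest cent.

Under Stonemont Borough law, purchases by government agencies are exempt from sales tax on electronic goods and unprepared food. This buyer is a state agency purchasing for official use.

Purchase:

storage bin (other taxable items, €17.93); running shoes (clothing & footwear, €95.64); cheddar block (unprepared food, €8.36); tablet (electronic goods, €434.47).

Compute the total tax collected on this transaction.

€1.66

Storage bin €17.93: other taxable items → 9.25% → €1.658525
Running shoes €95.64: clothing & footwear → 0% → €0.00
Cheddar block €8.36: unprepared food, buyer-exempt → 0% → €0.00
Tablet €434.47: electronic goods, buyer-exempt → 0% → €0.00
Unrounded tax sum = €1.658525 → €1.66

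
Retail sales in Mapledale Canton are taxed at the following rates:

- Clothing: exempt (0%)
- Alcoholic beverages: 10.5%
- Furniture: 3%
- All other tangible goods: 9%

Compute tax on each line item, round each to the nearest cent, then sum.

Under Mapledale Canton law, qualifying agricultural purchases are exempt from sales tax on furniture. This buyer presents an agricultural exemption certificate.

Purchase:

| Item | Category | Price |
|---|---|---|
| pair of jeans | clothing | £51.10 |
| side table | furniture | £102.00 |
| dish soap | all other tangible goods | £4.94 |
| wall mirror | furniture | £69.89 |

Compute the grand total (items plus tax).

Pair of jeans £51.10: clothing → 0% → £0.00
Side table £102.00: furniture, buyer-exempt → 0% → £0.00
Dish soap £4.94: all other tangible goods → 9% → £0.44
Wall mirror £69.89: furniture, buyer-exempt → 0% → £0.00
Subtotal = £227.93; tax = £0.44; total due = £228.37

£228.37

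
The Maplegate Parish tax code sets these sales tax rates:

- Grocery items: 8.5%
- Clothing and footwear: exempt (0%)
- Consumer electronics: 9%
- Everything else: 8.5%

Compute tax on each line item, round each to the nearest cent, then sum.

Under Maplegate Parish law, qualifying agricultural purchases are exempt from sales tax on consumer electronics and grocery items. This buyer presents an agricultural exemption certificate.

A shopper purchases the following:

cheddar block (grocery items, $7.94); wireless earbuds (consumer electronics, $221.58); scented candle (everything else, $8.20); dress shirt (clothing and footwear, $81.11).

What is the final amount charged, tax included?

$319.53

Cheddar block $7.94: grocery items, buyer-exempt → 0% → $0.00
Wireless earbuds $221.58: consumer electronics, buyer-exempt → 0% → $0.00
Scented candle $8.20: everything else → 8.5% → $0.70
Dress shirt $81.11: clothing and footwear → 0% → $0.00
Subtotal = $318.83; tax = $0.70; total due = $319.53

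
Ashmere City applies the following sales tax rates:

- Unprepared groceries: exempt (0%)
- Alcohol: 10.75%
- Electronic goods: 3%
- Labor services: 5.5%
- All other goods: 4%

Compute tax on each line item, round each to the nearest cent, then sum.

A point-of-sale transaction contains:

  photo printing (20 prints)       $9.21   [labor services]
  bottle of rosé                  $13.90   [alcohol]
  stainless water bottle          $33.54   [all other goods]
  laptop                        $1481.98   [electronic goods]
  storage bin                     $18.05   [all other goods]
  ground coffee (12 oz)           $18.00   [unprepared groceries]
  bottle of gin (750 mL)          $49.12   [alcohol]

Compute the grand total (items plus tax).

$1677.60

Photo printing (20 prints) $9.21: labor services → 5.5% → $0.51
Bottle of rosé $13.90: alcohol → 10.75% → $1.49
Stainless water bottle $33.54: all other goods → 4% → $1.34
Laptop $1481.98: electronic goods → 3% → $44.46
Storage bin $18.05: all other goods → 4% → $0.72
Ground coffee (12 oz) $18.00: unprepared groceries → 0% → $0.00
Bottle of gin (750 mL) $49.12: alcohol → 10.75% → $5.28
Subtotal = $1623.80; tax = $53.80; total due = $1677.60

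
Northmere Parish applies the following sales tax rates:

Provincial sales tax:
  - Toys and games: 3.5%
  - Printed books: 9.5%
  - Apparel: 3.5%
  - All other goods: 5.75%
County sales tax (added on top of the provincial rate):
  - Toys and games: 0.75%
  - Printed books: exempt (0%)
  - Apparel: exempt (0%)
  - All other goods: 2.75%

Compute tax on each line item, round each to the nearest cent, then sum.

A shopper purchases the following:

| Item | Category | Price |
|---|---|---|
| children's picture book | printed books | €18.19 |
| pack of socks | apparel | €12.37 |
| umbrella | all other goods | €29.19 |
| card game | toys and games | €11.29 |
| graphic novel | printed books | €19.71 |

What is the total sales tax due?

€6.99

Children's picture book €18.19: printed books → 9.5% + 0% county = 9.5% → €1.73
Pack of socks €12.37: apparel → 3.5% + 0% county = 3.5% → €0.43
Umbrella €29.19: all other goods → 5.75% + 2.75% county = 8.5% → €2.48
Card game €11.29: toys and games → 3.5% + 0.75% county = 4.25% → €0.48
Graphic novel €19.71: printed books → 9.5% + 0% county = 9.5% → €1.87
Total tax = €1.73 + €0.43 + €2.48 + €0.48 + €1.87 = €6.99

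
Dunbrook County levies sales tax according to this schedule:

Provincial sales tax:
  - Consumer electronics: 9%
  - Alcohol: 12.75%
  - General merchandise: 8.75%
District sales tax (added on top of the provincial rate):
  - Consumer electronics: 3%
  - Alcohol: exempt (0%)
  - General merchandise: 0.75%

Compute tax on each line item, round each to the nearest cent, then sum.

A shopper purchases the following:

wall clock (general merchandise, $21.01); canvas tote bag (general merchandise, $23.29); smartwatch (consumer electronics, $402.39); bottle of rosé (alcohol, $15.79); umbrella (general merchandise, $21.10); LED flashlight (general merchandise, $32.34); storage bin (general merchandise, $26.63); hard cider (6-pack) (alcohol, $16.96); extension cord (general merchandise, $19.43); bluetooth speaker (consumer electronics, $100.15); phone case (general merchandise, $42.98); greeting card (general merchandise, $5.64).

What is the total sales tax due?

$82.76

Wall clock $21.01: general merchandise → 8.75% + 0.75% district = 9.5% → $2.00
Canvas tote bag $23.29: general merchandise → 8.75% + 0.75% district = 9.5% → $2.21
Smartwatch $402.39: consumer electronics → 9% + 3% district = 12% → $48.29
Bottle of rosé $15.79: alcohol → 12.75% + 0% district = 12.75% → $2.01
Umbrella $21.10: general merchandise → 8.75% + 0.75% district = 9.5% → $2.00
LED flashlight $32.34: general merchandise → 8.75% + 0.75% district = 9.5% → $3.07
Storage bin $26.63: general merchandise → 8.75% + 0.75% district = 9.5% → $2.53
Hard cider (6-pack) $16.96: alcohol → 12.75% + 0% district = 12.75% → $2.16
Extension cord $19.43: general merchandise → 8.75% + 0.75% district = 9.5% → $1.85
Bluetooth speaker $100.15: consumer electronics → 9% + 3% district = 12% → $12.02
Phone case $42.98: general merchandise → 8.75% + 0.75% district = 9.5% → $4.08
Greeting card $5.64: general merchandise → 8.75% + 0.75% district = 9.5% → $0.54
Total tax = $2.00 + $2.21 + $48.29 + $2.01 + $2.00 + $3.07 + $2.53 + $2.16 + $1.85 + $12.02 + $4.08 + $0.54 = $82.76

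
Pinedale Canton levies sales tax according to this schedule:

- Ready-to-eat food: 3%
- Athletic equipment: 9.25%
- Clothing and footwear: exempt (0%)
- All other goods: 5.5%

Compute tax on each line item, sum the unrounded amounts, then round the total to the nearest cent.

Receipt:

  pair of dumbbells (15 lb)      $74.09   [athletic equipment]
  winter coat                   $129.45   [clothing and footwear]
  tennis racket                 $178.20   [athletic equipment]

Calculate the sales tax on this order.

$23.34

Pair of dumbbells (15 lb) $74.09: athletic equipment → 9.25% → $6.853325
Winter coat $129.45: clothing and footwear → 0% → $0.00
Tennis racket $178.20: athletic equipment → 9.25% → $16.4835
Unrounded tax sum = $23.336825 → $23.34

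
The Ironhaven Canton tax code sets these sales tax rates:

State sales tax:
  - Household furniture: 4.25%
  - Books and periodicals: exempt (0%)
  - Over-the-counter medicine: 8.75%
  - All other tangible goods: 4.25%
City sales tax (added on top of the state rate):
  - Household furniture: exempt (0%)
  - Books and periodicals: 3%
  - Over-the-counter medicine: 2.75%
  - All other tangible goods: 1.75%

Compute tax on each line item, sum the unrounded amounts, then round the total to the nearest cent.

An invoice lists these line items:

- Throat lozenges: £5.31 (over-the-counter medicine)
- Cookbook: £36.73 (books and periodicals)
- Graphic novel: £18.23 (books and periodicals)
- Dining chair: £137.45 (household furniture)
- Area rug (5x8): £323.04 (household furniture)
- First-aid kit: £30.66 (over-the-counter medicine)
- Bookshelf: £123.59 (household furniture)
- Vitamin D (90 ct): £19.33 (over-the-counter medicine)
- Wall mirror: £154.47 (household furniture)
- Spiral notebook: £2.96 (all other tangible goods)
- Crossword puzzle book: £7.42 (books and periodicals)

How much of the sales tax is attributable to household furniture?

£31.39

Dining chair £137.45: household furniture → 4.25% + 0% city = 4.25% → £5.841625
Area rug (5x8) £323.04: household furniture → 4.25% + 0% city = 4.25% → £13.7292
Bookshelf £123.59: household furniture → 4.25% + 0% city = 4.25% → £5.252575
Wall mirror £154.47: household furniture → 4.25% + 0% city = 4.25% → £6.564975
Tax on household furniture: unrounded sum = £31.388375 → £31.39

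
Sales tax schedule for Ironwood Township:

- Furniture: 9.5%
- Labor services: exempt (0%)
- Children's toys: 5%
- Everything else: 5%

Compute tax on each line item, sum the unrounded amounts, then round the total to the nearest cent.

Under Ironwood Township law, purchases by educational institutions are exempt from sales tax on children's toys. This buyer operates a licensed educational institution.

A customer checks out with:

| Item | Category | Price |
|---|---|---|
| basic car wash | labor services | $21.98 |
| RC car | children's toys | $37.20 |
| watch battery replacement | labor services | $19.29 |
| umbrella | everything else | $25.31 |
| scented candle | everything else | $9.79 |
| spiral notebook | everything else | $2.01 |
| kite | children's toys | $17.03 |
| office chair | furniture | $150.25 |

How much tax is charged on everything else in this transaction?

$1.86

Umbrella $25.31: everything else → 5% → $1.2655
Scented candle $9.79: everything else → 5% → $0.4895
Spiral notebook $2.01: everything else → 5% → $0.1005
Tax on everything else: unrounded sum = $1.8555 → $1.86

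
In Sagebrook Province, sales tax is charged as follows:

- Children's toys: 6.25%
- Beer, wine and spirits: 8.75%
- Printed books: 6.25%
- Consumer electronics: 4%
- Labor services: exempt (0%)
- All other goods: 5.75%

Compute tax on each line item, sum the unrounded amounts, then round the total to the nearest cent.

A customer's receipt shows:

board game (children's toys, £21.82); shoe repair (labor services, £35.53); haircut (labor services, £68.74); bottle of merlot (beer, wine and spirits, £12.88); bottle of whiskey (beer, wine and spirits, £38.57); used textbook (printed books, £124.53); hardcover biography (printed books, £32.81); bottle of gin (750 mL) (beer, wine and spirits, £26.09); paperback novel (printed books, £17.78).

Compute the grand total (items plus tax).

£397.84

Board game £21.82: children's toys → 6.25% → £1.36375
Shoe repair £35.53: labor services → 0% → £0.00
Haircut £68.74: labor services → 0% → £0.00
Bottle of merlot £12.88: beer, wine and spirits → 8.75% → £1.127
Bottle of whiskey £38.57: beer, wine and spirits → 8.75% → £3.374875
Used textbook £124.53: printed books → 6.25% → £7.783125
Hardcover biography £32.81: printed books → 6.25% → £2.050625
Bottle of gin (750 mL) £26.09: beer, wine and spirits → 8.75% → £2.282875
Paperback novel £17.78: printed books → 6.25% → £1.11125
Subtotal = £378.75; unrounded tax = £19.0935 → £19.09; total due = £397.84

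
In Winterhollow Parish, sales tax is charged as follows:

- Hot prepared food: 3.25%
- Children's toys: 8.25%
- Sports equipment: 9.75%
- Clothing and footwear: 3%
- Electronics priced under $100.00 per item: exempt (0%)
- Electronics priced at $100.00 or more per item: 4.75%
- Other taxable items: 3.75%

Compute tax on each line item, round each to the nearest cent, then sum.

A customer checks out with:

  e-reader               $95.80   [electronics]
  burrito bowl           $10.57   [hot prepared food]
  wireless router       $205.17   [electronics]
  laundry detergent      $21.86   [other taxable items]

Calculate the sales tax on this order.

E-reader $95.80: electronics, under $100.00 → 0% → $0.00
Burrito bowl $10.57: hot prepared food → 3.25% → $0.34
Wireless router $205.17: electronics, $100.00 or more → 4.75% → $9.75
Laundry detergent $21.86: other taxable items → 3.75% → $0.82
Total tax = $0.34 + $9.75 + $0.82 = $10.91

$10.91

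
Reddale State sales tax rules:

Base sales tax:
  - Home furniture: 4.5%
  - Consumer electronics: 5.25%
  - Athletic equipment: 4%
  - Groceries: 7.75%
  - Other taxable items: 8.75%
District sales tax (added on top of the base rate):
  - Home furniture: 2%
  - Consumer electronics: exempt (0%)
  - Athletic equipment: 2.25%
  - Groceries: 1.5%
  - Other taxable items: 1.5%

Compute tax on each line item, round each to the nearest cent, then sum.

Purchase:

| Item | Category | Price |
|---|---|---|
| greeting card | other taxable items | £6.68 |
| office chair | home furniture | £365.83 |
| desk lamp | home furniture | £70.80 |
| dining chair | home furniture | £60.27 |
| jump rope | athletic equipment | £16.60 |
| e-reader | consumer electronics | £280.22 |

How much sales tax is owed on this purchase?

Greeting card £6.68: other taxable items → 8.75% + 1.5% district = 10.25% → £0.68
Office chair £365.83: home furniture → 4.5% + 2% district = 6.5% → £23.78
Desk lamp £70.80: home furniture → 4.5% + 2% district = 6.5% → £4.60
Dining chair £60.27: home furniture → 4.5% + 2% district = 6.5% → £3.92
Jump rope £16.60: athletic equipment → 4% + 2.25% district = 6.25% → £1.04
E-reader £280.22: consumer electronics → 5.25% + 0% district = 5.25% → £14.71
Total tax = £0.68 + £23.78 + £4.60 + £3.92 + £1.04 + £14.71 = £48.73

£48.73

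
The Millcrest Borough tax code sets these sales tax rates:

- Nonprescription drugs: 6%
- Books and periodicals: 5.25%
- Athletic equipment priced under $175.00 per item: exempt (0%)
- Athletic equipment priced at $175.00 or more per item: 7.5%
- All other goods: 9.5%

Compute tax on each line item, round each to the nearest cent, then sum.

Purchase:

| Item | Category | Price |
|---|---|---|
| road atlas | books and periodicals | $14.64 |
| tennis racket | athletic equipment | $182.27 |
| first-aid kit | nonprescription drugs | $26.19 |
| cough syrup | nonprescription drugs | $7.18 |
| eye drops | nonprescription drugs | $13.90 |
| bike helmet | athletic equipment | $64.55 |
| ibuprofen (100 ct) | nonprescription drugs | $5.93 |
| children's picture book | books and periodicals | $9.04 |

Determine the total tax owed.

Road atlas $14.64: books and periodicals → 5.25% → $0.77
Tennis racket $182.27: athletic equipment, $175.00 or more → 7.5% → $13.67
First-aid kit $26.19: nonprescription drugs → 6% → $1.57
Cough syrup $7.18: nonprescription drugs → 6% → $0.43
Eye drops $13.90: nonprescription drugs → 6% → $0.83
Bike helmet $64.55: athletic equipment, under $175.00 → 0% → $0.00
Ibuprofen (100 ct) $5.93: nonprescription drugs → 6% → $0.36
Children's picture book $9.04: books and periodicals → 5.25% → $0.47
Total tax = $0.77 + $13.67 + $1.57 + $0.43 + $0.83 + $0.36 + $0.47 = $18.10

$18.10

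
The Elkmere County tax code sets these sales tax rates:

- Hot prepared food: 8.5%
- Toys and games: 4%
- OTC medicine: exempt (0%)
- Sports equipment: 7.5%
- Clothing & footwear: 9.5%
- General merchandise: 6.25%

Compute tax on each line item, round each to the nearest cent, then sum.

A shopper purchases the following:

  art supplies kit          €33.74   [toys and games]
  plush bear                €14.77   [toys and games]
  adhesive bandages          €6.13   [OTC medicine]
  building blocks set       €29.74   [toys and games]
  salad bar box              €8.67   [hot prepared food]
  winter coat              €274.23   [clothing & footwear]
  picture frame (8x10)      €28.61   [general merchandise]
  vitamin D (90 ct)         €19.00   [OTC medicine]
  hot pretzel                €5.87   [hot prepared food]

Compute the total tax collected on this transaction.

Art supplies kit €33.74: toys and games → 4% → €1.35
Plush bear €14.77: toys and games → 4% → €0.59
Adhesive bandages €6.13: OTC medicine → 0% → €0.00
Building blocks set €29.74: toys and games → 4% → €1.19
Salad bar box €8.67: hot prepared food → 8.5% → €0.74
Winter coat €274.23: clothing & footwear → 9.5% → €26.05
Picture frame (8x10) €28.61: general merchandise → 6.25% → €1.79
Vitamin D (90 ct) €19.00: OTC medicine → 0% → €0.00
Hot pretzel €5.87: hot prepared food → 8.5% → €0.50
Total tax = €1.35 + €0.59 + €1.19 + €0.74 + €26.05 + €1.79 + €0.50 = €32.21

€32.21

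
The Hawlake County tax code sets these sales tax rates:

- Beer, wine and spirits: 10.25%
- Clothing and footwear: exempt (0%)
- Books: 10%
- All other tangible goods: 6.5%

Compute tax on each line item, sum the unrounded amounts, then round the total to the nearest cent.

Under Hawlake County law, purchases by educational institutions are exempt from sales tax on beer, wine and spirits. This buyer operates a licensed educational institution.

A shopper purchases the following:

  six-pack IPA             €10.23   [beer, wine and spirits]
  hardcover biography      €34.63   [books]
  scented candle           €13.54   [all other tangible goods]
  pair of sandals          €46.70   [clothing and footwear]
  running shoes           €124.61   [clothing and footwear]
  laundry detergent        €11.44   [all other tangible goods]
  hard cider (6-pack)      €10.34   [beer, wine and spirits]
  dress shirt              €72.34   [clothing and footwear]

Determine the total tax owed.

€5.09

Six-pack IPA €10.23: beer, wine and spirits, buyer-exempt → 0% → €0.00
Hardcover biography €34.63: books → 10% → €3.463
Scented candle €13.54: all other tangible goods → 6.5% → €0.8801
Pair of sandals €46.70: clothing and footwear → 0% → €0.00
Running shoes €124.61: clothing and footwear → 0% → €0.00
Laundry detergent €11.44: all other tangible goods → 6.5% → €0.7436
Hard cider (6-pack) €10.34: beer, wine and spirits, buyer-exempt → 0% → €0.00
Dress shirt €72.34: clothing and footwear → 0% → €0.00
Unrounded tax sum = €5.0867 → €5.09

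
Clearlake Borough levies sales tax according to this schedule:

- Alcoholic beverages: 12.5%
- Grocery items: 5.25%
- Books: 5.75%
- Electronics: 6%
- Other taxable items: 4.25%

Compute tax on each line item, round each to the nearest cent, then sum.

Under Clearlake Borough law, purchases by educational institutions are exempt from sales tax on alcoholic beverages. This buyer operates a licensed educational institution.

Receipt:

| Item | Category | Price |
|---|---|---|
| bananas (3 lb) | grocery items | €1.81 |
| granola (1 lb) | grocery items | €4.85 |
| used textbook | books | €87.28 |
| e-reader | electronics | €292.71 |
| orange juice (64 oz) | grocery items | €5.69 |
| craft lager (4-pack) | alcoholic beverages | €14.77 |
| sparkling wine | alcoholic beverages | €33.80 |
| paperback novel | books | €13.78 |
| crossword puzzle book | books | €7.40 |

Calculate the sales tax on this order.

€24.45

Bananas (3 lb) €1.81: grocery items → 5.25% → €0.10
Granola (1 lb) €4.85: grocery items → 5.25% → €0.25
Used textbook €87.28: books → 5.75% → €5.02
E-reader €292.71: electronics → 6% → €17.56
Orange juice (64 oz) €5.69: grocery items → 5.25% → €0.30
Craft lager (4-pack) €14.77: alcoholic beverages, buyer-exempt → 0% → €0.00
Sparkling wine €33.80: alcoholic beverages, buyer-exempt → 0% → €0.00
Paperback novel €13.78: books → 5.75% → €0.79
Crossword puzzle book €7.40: books → 5.75% → €0.43
Total tax = €0.10 + €0.25 + €5.02 + €17.56 + €0.30 + €0.79 + €0.43 = €24.45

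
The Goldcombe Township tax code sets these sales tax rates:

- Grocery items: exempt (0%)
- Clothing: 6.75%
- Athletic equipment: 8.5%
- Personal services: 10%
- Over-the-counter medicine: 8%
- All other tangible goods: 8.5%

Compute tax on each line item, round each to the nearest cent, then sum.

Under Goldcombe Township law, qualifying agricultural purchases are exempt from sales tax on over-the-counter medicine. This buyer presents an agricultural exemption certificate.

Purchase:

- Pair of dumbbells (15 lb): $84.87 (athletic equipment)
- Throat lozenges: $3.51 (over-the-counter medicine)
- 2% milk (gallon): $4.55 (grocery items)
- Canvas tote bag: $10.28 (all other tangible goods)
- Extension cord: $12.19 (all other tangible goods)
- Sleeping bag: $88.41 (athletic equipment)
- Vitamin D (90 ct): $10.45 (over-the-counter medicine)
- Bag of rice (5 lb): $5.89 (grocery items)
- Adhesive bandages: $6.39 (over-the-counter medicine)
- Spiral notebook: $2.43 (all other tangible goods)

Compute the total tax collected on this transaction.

$16.84

Pair of dumbbells (15 lb) $84.87: athletic equipment → 8.5% → $7.21
Throat lozenges $3.51: over-the-counter medicine, buyer-exempt → 0% → $0.00
2% milk (gallon) $4.55: grocery items → 0% → $0.00
Canvas tote bag $10.28: all other tangible goods → 8.5% → $0.87
Extension cord $12.19: all other tangible goods → 8.5% → $1.04
Sleeping bag $88.41: athletic equipment → 8.5% → $7.51
Vitamin D (90 ct) $10.45: over-the-counter medicine, buyer-exempt → 0% → $0.00
Bag of rice (5 lb) $5.89: grocery items → 0% → $0.00
Adhesive bandages $6.39: over-the-counter medicine, buyer-exempt → 0% → $0.00
Spiral notebook $2.43: all other tangible goods → 8.5% → $0.21
Total tax = $7.21 + $0.87 + $1.04 + $7.51 + $0.21 = $16.84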